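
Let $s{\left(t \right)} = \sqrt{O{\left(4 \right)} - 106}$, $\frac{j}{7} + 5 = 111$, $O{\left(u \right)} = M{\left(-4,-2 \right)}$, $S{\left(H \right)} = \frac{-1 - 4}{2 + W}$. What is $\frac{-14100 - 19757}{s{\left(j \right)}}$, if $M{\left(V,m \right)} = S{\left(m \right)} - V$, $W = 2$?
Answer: $\frac{67714 i \sqrt{413}}{413} \approx 3332.0 i$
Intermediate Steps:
$S{\left(H \right)} = - \frac{5}{4}$ ($S{\left(H \right)} = \frac{-1 - 4}{2 + 2} = - \frac{5}{4}$)
$M{\left(V,m \right)} = - \frac{5}{4} - V$
$O{\left(u \right)} = \frac{11}{4}$ ($O{\left(u \right)} = - \frac{5}{4} - -4 = - \frac{5}{4} + 4 = \frac{11}{4}$)
$j = 742$ ($j = -35 + 7 \cdot 111 = -35 + 777 = 742$)
$s{\left(t \right)} = \frac{i \sqrt{413}}{2}$ ($s{\left(t \right)} = \sqrt{\frac{11}{4} - 106} = \sqrt{- \frac{413}{4}} = \frac{i \sqrt{413}}{2}$)
$\frac{-14100 - 19757}{s{\left(j \right)}} = \frac{-14100 - 19757}{\frac{1}{2} i \sqrt{413}} = \left(-14100 - 19757\right) \left(- \frac{2 i \sqrt{413}}{413}\right) = - 33857 \left(- \frac{2 i \sqrt{413}}{413}\right) = \frac{67714 i \sqrt{413}}{413}$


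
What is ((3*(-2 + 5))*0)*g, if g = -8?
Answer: 0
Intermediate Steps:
((3*(-2 + 5))*0)*g = ((3*(-2 + 5))*0)*(-8) = ((3*3)*0)*(-8) = (9*0)*(-8) = 0*(-8) = 0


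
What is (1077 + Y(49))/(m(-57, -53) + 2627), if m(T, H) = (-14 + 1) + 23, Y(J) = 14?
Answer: 1091/2637 ≈ 0.41373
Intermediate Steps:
m(T, H) = 10 (m(T, H) = -13 + 23 = 10)
(1077 + Y(49))/(m(-57, -53) + 2627) = (1077 + 14)/(10 + 2627) = 1091/2637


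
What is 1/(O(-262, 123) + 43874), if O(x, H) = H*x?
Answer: 1/11648 ≈ 8.5852e-5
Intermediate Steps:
1/(O(-262, 123) + 43874) = 1/(123*(-262) + 43874) = 1/(-32226 + 43874) = 1/11648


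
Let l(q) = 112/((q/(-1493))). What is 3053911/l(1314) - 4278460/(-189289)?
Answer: -54205061766089/2260867816 ≈ -23975.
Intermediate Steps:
l(q) = -167216/q (l(q) = 112/((q*(-1/1493))) = 112/((-q/1493)) = 112*(-1493/q) = -167216/q)
3053911/l(1314) - 4278460/(-189289) = 3053911/((-167216/1314)) - 4278460/(-189289) = 3053911/((-167216*1/1314)) - 4278460*(-1/189289) = 3053911/(-83608/657) + 4278460/189289 = 3053911*(-657/83608) + 4278460/189289 = -286631361/11944 + 4278460/189289 = -54205061766089/2260867816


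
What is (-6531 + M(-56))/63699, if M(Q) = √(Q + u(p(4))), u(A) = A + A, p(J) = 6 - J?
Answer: -2177/21233 + 2*I*√13/63699 ≈ -0.10253 + 0.00011321*I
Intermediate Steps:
u(A) = 2*A
M(Q) = √(4 + Q) (M(Q) = √(Q + 2*(6 - 1*4)) = √(Q + 2*(6 - 4)) = √(Q + 2*2) = √(Q + 4) = √(4 + Q))
(-6531 + M(-56))/63699 = (-6531 + √(4 - 56))/63699 = (-6531 + √(-52))*(1/63699) = (-6531 + 2*I*√13)*(1/63699) = -2177/21233 + 2*I*√13/63699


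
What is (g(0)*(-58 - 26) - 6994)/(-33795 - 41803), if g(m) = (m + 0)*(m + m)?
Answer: 3497/37799 ≈ 0.092516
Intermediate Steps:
g(m) = 2*m**2 (g(m) = m*(2*m) = 2*m**2)
(g(0)*(-58 - 26) - 6994)/(-33795 - 41803) = ((2*0**2)*(-58 - 26) - 6994)/(-33795 - 41803) = ((2*0)*(-84) - 6994)/(-75598) = (0*(-84) - 6994)*(-1/75598) = (0 - 6994)*(-1/75598) = -6994*(-1/75598) = 3497/37799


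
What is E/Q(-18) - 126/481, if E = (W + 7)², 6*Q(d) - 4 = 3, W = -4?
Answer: 25092/3367 ≈ 7.4523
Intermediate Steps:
Q(d) = 7/6 (Q(d) = ⅔ + (⅙)*3 = ⅔ + ½ = 7/6)
E = 9 (E = (-4 + 7)² = 3² = 9)
E/Q(-18) - 126/481 = 9/(7/6) - 126/481 = 9*(6/7) - 126*1/481 = 54/7 - 126/481 = 25092/3367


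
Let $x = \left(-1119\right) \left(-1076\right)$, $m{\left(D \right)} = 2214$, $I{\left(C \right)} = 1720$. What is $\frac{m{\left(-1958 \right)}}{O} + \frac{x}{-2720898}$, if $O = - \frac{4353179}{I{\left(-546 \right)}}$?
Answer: $- \frac{2600469385286}{1974092672457} \approx -1.3173$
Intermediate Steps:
$x = 1204044$
$O = - \frac{4353179}{1720} \approx -2530.9$
$\frac{m{\left(-1958 \right)}}{O} + \frac{x}{-2720898} = \frac{2214}{- \frac{4353179}{1720}} + \frac{1204044}{-2720898} = 2214 \left(- \frac{1720}{4353179}\right) + 1204044 \left(- \frac{1}{2720898}\right) = - \frac{3808080}{4353179} - \frac{200674}{453483} = - \frac{2600469385286}{1974092672457}$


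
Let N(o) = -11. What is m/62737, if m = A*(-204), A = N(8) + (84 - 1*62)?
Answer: -2244/62737 ≈ -0.035768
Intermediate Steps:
A = 11 (A = -11 + (84 - 1*62) = -11 + (84 - 62) = -11 + 22 = 11)
m = -2244 (m = 11*(-204) = -2244)
m/62737 = -2244/62737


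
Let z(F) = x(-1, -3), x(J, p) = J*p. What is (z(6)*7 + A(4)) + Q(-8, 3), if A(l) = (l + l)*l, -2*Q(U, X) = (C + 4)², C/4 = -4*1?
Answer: -19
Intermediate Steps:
C = -16 (C = 4*(-4*1) = 4*(-4) = -16)
Q(U, X) = -72 (Q(U, X) = -(-16 + 4)²/2 = -½*(-12)² = -½*144 = -72)
z(F) = 3 (z(F) = -1*(-3) = 3)
A(l) = 2*l² (A(l) = (2*l)*l = 2*l²)
(z(6)*7 + A(4)) + Q(-8, 3) = (3*7 + 2*4²) - 72 = (21 + 2*16) - 72 = (21 + 32) - 72 = 53 - 72 = -19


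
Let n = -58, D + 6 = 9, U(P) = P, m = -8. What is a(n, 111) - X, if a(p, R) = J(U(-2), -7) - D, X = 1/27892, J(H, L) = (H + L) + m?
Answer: -557841/27892 ≈ -20.000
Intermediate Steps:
D = 3 (D = -6 + 9 = 3)
J(H, L) = -8 + H + L (J(H, L) = (H + L) - 8 = -8 + H + L)
X = 1/27892 ≈ 3.5853e-5
a(p, R) = -20 (a(p, R) = (-8 - 2 - 7) - 1*3 = -17 - 3 = -20)
a(n, 111) - X = -20 - 1*1/27892 = -20 - 1/27892 = -557841/27892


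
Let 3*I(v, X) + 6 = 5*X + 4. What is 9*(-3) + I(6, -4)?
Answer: -103/3 ≈ -34.333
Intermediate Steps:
I(v, X) = -2/3 + 5*X/3 (I(v, X) = -2 + (5*X + 4)/3 = -2 + (4 + 5*X)/3 = -2 + (4/3 + 5*X/3) = -2/3 + 5*X/3)
9*(-3) + I(6, -4) = 9*(-3) + (-2/3 + (5/3)*(-4)) = -27 + (-2/3 - 20/3) = -27 - 22/3 = -103/3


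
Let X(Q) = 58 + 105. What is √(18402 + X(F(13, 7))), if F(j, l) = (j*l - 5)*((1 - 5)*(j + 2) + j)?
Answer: √18565 ≈ 136.25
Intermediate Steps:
F(j, l) = (-8 - 3*j)*(-5 + j*l) (F(j, l) = (-5 + j*l)*(-4*(2 + j) + j) = (-5 + j*l)*((-8 - 4*j) + j) = (-5 + j*l)*(-8 - 3*j) = (-8 - 3*j)*(-5 + j*l))
X(Q) = 163
√(18402 + X(F(13, 7))) = √(18402 + 163) = √18565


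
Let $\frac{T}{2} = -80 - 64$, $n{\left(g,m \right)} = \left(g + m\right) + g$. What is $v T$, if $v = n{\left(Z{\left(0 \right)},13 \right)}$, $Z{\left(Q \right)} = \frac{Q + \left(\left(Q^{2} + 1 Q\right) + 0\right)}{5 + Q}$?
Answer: $-3744$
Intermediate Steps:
$Z{\left(Q \right)} = \frac{Q^{2} + 2 Q}{5 + Q}$ ($Z{\left(Q \right)} = \frac{Q + \left(\left(Q^{2} + Q\right) + 0\right)}{5 + Q} = \frac{Q + \left(\left(Q + Q^{2}\right) + 0\right)}{5 + Q} = \frac{Q + \left(Q + Q^{2}\right)}{5 + Q} = \frac{Q^{2} + 2 Q}{5 + Q}$)
$n{\left(g,m \right)} = m + 2 g$
$T = -288$ ($T = 2 \left(-80 - 64\right) = 2 \left(-144\right) = -288$)
$v = 13$ ($v = 13 + 2 \frac{0 \left(2 + 0\right)}{5 + 0} = 13 + 2 \cdot 0 \cdot \frac{1}{5} \cdot 2 = 13 + 2 \cdot 0 = 13 + 0 = 13$)
$v T = 13 \left(-288\right) = -3744$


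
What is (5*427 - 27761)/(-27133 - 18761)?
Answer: 4271/7649 ≈ 0.55837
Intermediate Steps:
(5*427 - 27761)/(-27133 - 18761) = (2135 - 27761)/(-45894) = -25626*(-1/45894) = 4271/7649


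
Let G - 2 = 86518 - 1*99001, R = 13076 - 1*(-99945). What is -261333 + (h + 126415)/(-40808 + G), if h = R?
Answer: -1547379297/5921 ≈ -2.6134e+5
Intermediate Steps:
R = 113021 (R = 13076 + 99945 = 113021)
h = 113021
G = -12481 (G = 2 + (86518 - 1*99001) = 2 + (86518 - 99001) = 2 - 12483 = -12481)
-261333 + (h + 126415)/(-40808 + G) = -261333 + (113021 + 126415)/(-40808 - 12481) = -261333 + 239436/(-53289) = -261333 + 239436*(-1/53289) = -261333 - 26604/5921 = -1547379297/5921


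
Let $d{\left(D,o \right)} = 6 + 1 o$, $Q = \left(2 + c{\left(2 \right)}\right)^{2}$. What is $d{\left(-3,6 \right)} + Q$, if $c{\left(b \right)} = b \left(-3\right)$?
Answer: $28$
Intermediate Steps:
$c{\left(b \right)} = - 3 b$
$Q = 16$ ($Q = \left(2 - 6\right)^{2} = \left(-4\right)^{2} = 16$)
$d{\left(D,o \right)} = 6 + o$
$d{\left(-3,6 \right)} + Q = \left(6 + 6\right) + 16 = 12 + 16 = 28$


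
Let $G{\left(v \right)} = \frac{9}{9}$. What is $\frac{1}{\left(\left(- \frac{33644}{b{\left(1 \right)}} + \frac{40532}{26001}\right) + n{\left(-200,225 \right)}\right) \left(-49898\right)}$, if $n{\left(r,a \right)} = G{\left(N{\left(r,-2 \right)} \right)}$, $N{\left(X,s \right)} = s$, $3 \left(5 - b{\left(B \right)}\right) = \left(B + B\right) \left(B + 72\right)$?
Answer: $- \frac{3406131}{131383866776990} \approx -2.5925 \cdot 10^{-8}$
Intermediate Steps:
$b{\left(B \right)} = 5 - \frac{2 B \left(72 + B\right)}{3}$ ($b{\left(B \right)} = 5 - \frac{\left(B + B\right) \left(B + 72\right)}{3} = 5 - \frac{2 B \left(72 + B\right)}{3}$)
$G{\left(v \right)} = 1$ ($G{\left(v \right)} = 9 \cdot \frac{1}{9} = 1$)
$n{\left(r,a \right)} = 1$
$\frac{1}{\left(\left(- \frac{33644}{b{\left(1 \right)}} + \frac{40532}{26001}\right) + n{\left(-200,225 \right)}\right) \left(-49898\right)} = \frac{1}{\left(\left(- \frac{33644}{5 - 48 - \frac{2 \cdot 1^{2}}{3}} + \frac{40532}{26001}\right) + 1\right) \left(-49898\right)} = \frac{1}{\left(- \frac{33644}{5 - 48 - \frac{2}{3}} + 40532 \cdot \frac{1}{26001}\right) + 1} \left(- \frac{1}{49898}\right) = \frac{1}{\left(- \frac{33644}{5 - 48 - \frac{2}{3}} + \frac{40532}{26001}\right) + 1} \left(- \frac{1}{49898}\right) = \frac{1}{\left(- \frac{33644}{- \frac{131}{3}} + \frac{40532}{26001}\right) + 1} \left(- \frac{1}{49898}\right) = \frac{1}{\left(\left(-33644\right) \left(- \frac{3}{131}\right) + \frac{40532}{26001}\right) + 1} \left(- \frac{1}{49898}\right) = \frac{1}{\left(\frac{100932}{131} + \frac{40532}{26001}\right) + 1} \left(- \frac{1}{49898}\right) = \frac{1}{\frac{2629642624}{3406131} + 1} \left(- \frac{1}{49898}\right) = \frac{1}{\frac{2633048755}{3406131}} \left(- \frac{1}{49898}\right) = \frac{3406131}{2633048755} \left(- \frac{1}{49898}\right) = - \frac{3406131}{131383866776990}$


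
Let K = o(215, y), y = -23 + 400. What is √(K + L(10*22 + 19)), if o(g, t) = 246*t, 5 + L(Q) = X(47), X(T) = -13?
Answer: 2*√23181 ≈ 304.51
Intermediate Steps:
L(Q) = -18 (L(Q) = -5 - 13 = -18)
y = 377
K = 92742 (K = 246*377 = 92742)
√(K + L(10*22 + 19)) = √(92742 - 18) = √92724 = 2*√23181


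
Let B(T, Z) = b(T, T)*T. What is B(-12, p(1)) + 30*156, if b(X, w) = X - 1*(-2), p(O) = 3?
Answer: 4800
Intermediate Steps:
b(X, w) = 2 + X (b(X, w) = X + 2 = 2 + X)
B(T, Z) = T*(2 + T) (B(T, Z) = (2 + T)*T = T*(2 + T))
B(-12, p(1)) + 30*156 = -12*(2 - 12) + 30*156 = -12*(-10) + 4680 = 120 + 4680 = 4800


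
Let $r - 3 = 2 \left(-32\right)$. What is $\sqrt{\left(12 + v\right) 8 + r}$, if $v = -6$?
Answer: $i \sqrt{13} \approx 3.6056 i$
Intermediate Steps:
$r = -61$ ($r = 3 + 2 \left(-32\right) = 3 - 64 = -61$)
$\sqrt{\left(12 + v\right) 8 + r} = \sqrt{\left(12 - 6\right) 8 - 61} = \sqrt{6 \cdot 8 - 61} = \sqrt{48 - 61} = \sqrt{-13} = i \sqrt{13}$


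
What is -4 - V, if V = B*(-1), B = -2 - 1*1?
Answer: -7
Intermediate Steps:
B = -3 (B = -2 - 1 = -3)
V = 3 (V = -3*(-1) = 3)
-4 - V = -4 - 1*3 = -4 - 3 = -7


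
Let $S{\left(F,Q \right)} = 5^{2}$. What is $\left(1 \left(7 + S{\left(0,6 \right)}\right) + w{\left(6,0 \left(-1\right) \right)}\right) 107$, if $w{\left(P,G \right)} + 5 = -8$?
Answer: $2033$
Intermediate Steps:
$S{\left(F,Q \right)} = 25$
$w{\left(P,G \right)} = -13$ ($w{\left(P,G \right)} = -5 - 8 = -13$)
$\left(1 \left(7 + S{\left(0,6 \right)}\right) + w{\left(6,0 \left(-1\right) \right)}\right) 107 = \left(1 \left(7 + 25\right) - 13\right) 107 = \left(1 \cdot 32 - 13\right) 107 = \left(32 - 13\right) 107 = 19 \cdot 107 = 2033$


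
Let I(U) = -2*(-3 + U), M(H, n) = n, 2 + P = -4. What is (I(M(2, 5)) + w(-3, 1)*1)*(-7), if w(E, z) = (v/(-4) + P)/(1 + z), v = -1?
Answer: 385/8 ≈ 48.125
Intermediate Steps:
P = -6 (P = -2 - 4 = -6)
w(E, z) = -23/(4*(1 + z)) (w(E, z) = (-1/(-4) - 6)/(1 + z) = (-1*(-1/4) - 6)/(1 + z) = (1/4 - 6)/(1 + z) = -23/(4*(1 + z)))
I(U) = 6 - 2*U
(I(M(2, 5)) + w(-3, 1)*1)*(-7) = ((6 - 2*5) - 23/(4 + 4*1)*1)*(-7) = ((6 - 10) - 23/(4 + 4)*1)*(-7) = (-4 - 23/8*1)*(-7) = (-4 - 23/8)*(-7) = -55/8*(-7) = 385/8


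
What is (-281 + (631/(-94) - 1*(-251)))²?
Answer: 11909401/8836 ≈ 1347.8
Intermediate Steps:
(-281 + (631/(-94) - 1*(-251)))² = (-281 + (631*(-1/94) + 251))² = (-281 + (-631/94 + 251))² = (-281 + 22963/94)² = (-3451/94)² = 11909401/8836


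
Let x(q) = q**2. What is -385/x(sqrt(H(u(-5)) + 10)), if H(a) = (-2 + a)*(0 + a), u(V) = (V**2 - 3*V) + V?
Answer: -77/233 ≈ -0.33047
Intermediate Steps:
u(V) = V**2 - 2*V
H(a) = a*(-2 + a) (H(a) = (-2 + a)*a = a*(-2 + a))
-385/x(sqrt(H(u(-5)) + 10)) = -385/((-5*(-2 - 5))*(-2 - 5*(-2 - 5)) + 10) = -385/((-5*(-7))*(-2 - 5*(-7)) + 10) = -385/(35*(-2 + 35) + 10) = -385/(35*33 + 10) = -385/(1155 + 10) = -385/((sqrt(1165))**2) = -385/1165 = -385*1/1165 = -77/233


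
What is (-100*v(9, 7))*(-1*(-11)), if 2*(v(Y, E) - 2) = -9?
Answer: 2750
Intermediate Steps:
v(Y, E) = -5/2 (v(Y, E) = 2 + (½)*(-9) = 2 - 9/2 = -5/2)
(-100*v(9, 7))*(-1*(-11)) = (-100*(-5/2))*(-1*(-11)) = 250*11 = 2750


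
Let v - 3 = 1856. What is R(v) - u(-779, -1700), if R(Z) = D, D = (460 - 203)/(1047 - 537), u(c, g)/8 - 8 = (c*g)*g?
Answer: 9185344767617/510 ≈ 1.8010e+10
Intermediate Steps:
v = 1859 (v = 3 + 1856 = 1859)
u(c, g) = 64 + 8*c*g**2 (u(c, g) = 64 + 8*((c*g)*g) = 64 + 8*(c*g**2) = 64 + 8*c*g**2)
D = 257/510 ≈ 0.50392
R(Z) = 257/510
R(v) - u(-779, -1700) = 257/510 - (64 + 8*(-779)*(-1700)**2) = 257/510 - (64 + 8*(-779)*2890000) = 257/510 - (64 - 18010480000) = 257/510 - 1*(-18010479936) = 257/510 + 18010479936 = 9185344767617/510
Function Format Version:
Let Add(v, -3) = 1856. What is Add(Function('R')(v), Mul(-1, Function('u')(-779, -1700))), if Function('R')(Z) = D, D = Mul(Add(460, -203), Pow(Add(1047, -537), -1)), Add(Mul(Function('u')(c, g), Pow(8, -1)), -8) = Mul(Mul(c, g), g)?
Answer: Rational(9185344767617, 510) ≈ 1.8010e+10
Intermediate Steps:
v = 1859 (v = Add(3, 1856) = 1859)
Function('u')(c, g) = Add(64, Mul(8, c, Pow(g, 2))) (Function('u')(c, g) = Add(64, Mul(8, Mul(Mul(c, g), g))) = Add(64, Mul(8, Mul(c, Pow(g, 2)))) = Add(64, Mul(8, c, Pow(g, 2))))
D = Rational(257, 510) (D = Mul(257, Pow(510, -1)) = Mul(257, Rational(1, 510)) = Rational(257, 510) ≈ 0.50392)
Function('R')(Z) = Rational(257, 510)
Add(Function('R')(v), Mul(-1, Function('u')(-779, -1700))) = Add(Rational(257, 510), Mul(-1, Add(64, Mul(8, -779, Pow(-1700, 2))))) = Add(Rational(257, 510), Mul(-1, Add(64, Mul(8, -779, 2890000)))) = Add(Rational(257, 510), Mul(-1, Add(64, -18010480000))) = Add(Rational(257, 510), Mul(-1, -18010479936)) = Add(Rational(257, 510), 18010479936) = Rational(9185344767617, 510)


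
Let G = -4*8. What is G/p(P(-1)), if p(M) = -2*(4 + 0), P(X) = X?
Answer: 4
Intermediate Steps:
G = -32
p(M) = -8 (p(M) = -2*4 = -8)
G/p(P(-1)) = -32/(-8) = -32*(-1/8) = 4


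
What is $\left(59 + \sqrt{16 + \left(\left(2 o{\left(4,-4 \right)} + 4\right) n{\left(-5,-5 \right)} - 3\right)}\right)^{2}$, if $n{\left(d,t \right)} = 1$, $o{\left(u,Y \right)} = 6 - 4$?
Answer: $\left(59 + \sqrt{21}\right)^{2} \approx 4042.7$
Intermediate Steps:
$o{\left(u,Y \right)} = 2$
$\left(59 + \sqrt{16 + \left(\left(2 o{\left(4,-4 \right)} + 4\right) n{\left(-5,-5 \right)} - 3\right)}\right)^{2} = \left(59 + \sqrt{16 - \left(3 - \left(2 \cdot 2 + 4\right) 1\right)}\right)^{2} = \left(59 + \sqrt{16 - \left(3 - \left(4 + 4\right) 1\right)}\right)^{2} = \left(59 + \sqrt{16 + \left(8 \cdot 1 - 3\right)}\right)^{2} = \left(59 + \sqrt{16 + \left(8 - 3\right)}\right)^{2} = \left(59 + \sqrt{16 + 5}\right)^{2} = \left(59 + \sqrt{21}\right)^{2}$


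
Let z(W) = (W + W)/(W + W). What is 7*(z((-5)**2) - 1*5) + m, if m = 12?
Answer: -16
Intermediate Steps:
z(W) = 1 (z(W) = (2*W)/((2*W)) = (2*W)*(1/(2*W)) = 1)
7*(z((-5)**2) - 1*5) + m = 7*(1 - 1*5) + 12 = 7*(1 - 5) + 12 = 7*(-4) + 12 = -28 + 12 = -16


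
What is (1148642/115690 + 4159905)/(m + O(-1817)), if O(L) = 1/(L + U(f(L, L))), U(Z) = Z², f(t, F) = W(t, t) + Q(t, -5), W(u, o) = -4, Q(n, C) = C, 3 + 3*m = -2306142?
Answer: -417734164423856/77193530145645 ≈ -5.4115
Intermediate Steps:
m = -768715 (m = -1 + (⅓)*(-2306142) = -1 - 768714 = -768715)
f(t, F) = -9 (f(t, F) = -4 - 5 = -9)
O(L) = 1/(81 + L) (O(L) = 1/(L + (-9)²) = 1/(L + 81) = 1/(81 + L))
(1148642/115690 + 4159905)/(m + O(-1817)) = (1148642/115690 + 4159905)/(-768715 + 1/(81 - 1817)) = (1148642*(1/115690) + 4159905)/(-768715 + 1/(-1736)) = (574321/57845 + 4159905)/(-768715 - 1/1736) = 240630279046/(57845*(-1334489241/1736)) = (240630279046/57845)*(-1736/1334489241) = -417734164423856/77193530145645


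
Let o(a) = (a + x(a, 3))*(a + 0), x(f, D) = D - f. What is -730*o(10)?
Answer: -21900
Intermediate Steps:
o(a) = 3*a (o(a) = (a + (3 - a))*(a + 0) = 3*a)
-730*o(10) = -2190*10 = -730*30 = -21900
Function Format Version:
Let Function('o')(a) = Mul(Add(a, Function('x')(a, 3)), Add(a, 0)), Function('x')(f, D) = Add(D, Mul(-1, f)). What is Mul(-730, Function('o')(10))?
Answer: -21900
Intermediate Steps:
Function('o')(a) = Mul(3, a) (Function('o')(a) = Mul(Add(a, Add(3, Mul(-1, a))), Add(a, 0)) = Mul(3, a))
Mul(-730, Function('o')(10)) = Mul(-730, Mul(3, 10)) = Mul(-730, 30) = -21900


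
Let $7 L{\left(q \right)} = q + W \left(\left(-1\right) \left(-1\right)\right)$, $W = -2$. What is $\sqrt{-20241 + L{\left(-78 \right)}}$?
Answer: $\frac{i \sqrt{992369}}{7} \approx 142.31 i$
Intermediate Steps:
$L{\left(q \right)} = - \frac{2}{7} + \frac{q}{7}$ ($L{\left(q \right)} = \frac{q - 2 \left(\left(-1\right) \left(-1\right)\right)}{7} = \frac{q - 2}{7} = \frac{-2 + q}{7} = - \frac{2}{7} + \frac{q}{7}$)
$\sqrt{-20241 + L{\left(-78 \right)}} = \sqrt{-20241 + \left(- \frac{2}{7} + \frac{1}{7} \left(-78\right)\right)} = \sqrt{-20241 - \frac{80}{7}} = \sqrt{- \frac{141767}{7}} = \frac{i \sqrt{992369}}{7}$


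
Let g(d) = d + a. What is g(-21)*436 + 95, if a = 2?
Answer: -8189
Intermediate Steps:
g(d) = 2 + d (g(d) = d + 2 = 2 + d)
g(-21)*436 + 95 = (2 - 21)*436 + 95 = -19*436 + 95 = -8284 + 95 = -8189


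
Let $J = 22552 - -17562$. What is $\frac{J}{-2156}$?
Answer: $- \frac{20057}{1078} \approx -18.606$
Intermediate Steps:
$J = 40114$ ($J = 22552 + 17562 = 40114$)
$\frac{J}{-2156} = \frac{40114}{-2156} = 40114 \left(- \frac{1}{2156}\right) = - \frac{20057}{1078}$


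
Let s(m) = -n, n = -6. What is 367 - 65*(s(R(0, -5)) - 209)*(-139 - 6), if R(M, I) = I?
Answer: -1912908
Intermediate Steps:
s(m) = 6 (s(m) = -1*(-6) = 6)
367 - 65*(s(R(0, -5)) - 209)*(-139 - 6) = 367 - 65*(6 - 209)*(-139 - 6) = 367 - (-13195)*(-145) = 367 - 65*29435 = 367 - 1913275 = -1912908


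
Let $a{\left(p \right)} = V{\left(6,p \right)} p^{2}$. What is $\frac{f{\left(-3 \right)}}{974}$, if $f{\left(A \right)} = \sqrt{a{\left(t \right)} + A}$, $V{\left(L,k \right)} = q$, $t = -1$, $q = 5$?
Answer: $\frac{\sqrt{2}}{974} \approx 0.001452$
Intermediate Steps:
$V{\left(L,k \right)} = 5$
$a{\left(p \right)} = 5 p^{2}$
$f{\left(A \right)} = \sqrt{5 + A}$ ($f{\left(A \right)} = \sqrt{5 \left(-1\right)^{2} + A} = \sqrt{5 \cdot 1 + A} = \sqrt{5 + A}$)
$\frac{f{\left(-3 \right)}}{974} = \frac{\sqrt{5 - 3}}{974} = \sqrt{2} \cdot \frac{1}{974} = \frac{\sqrt{2}}{974}$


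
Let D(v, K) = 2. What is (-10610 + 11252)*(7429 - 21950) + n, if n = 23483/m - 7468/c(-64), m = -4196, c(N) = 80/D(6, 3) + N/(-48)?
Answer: -1212655398401/130076 ≈ -9.3227e+6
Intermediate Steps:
c(N) = 40 - N/48 (c(N) = 80/2 + N/(-48) = 80*(½) + N*(-1/48) = 40 - N/48)
n = -24229769/130076 (n = 23483/(-4196) - 7468/(40 - 1/48*(-64)) = 23483*(-1/4196) - 7468/(40 + 4/3) = -23483/4196 - 7468/124/3 = -23483/4196 - 7468*3/124 = -23483/4196 - 5601/31 = -24229769/130076 ≈ -186.27)
(-10610 + 11252)*(7429 - 21950) + n = (-10610 + 11252)*(7429 - 21950) - 24229769/130076 = 642*(-14521) - 24229769/130076 = -9322482 - 24229769/130076 = -1212655398401/130076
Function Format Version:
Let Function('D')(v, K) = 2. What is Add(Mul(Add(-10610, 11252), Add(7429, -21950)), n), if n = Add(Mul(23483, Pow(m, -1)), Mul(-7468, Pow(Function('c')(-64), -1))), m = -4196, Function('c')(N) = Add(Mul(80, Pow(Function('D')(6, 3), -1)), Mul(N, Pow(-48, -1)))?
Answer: Rational(-1212655398401, 130076) ≈ -9.3227e+6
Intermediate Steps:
Function('c')(N) = Add(40, Mul(Rational(-1, 48), N)) (Function('c')(N) = Add(Mul(80, Pow(2, -1)), Mul(N, Pow(-48, -1))) = Add(Mul(80, Rational(1, 2)), Mul(N, Rational(-1, 48))) = Add(40, Mul(Rational(-1, 48), N)))
n = Rational(-24229769, 130076) (n = Add(Mul(23483, Pow(-4196, -1)), Mul(-7468, Pow(Add(40, Mul(Rational(-1, 48), -64)), -1))) = Add(Mul(23483, Rational(-1, 4196)), Mul(-7468, Pow(Add(40, Rational(4, 3)), -1))) = Add(Rational(-23483, 4196), Mul(-7468, Pow(Rational(124, 3), -1))) = Add(Rational(-23483, 4196), Mul(-7468, Rational(3, 124))) = Add(Rational(-23483, 4196), Rational(-5601, 31)) = Rational(-24229769, 130076) ≈ -186.27)
Add(Mul(Add(-10610, 11252), Add(7429, -21950)), n) = Add(Mul(Add(-10610, 11252), Add(7429, -21950)), Rational(-24229769, 130076)) = Add(Mul(642, -14521), Rational(-24229769, 130076)) = Add(-9322482, Rational(-24229769, 130076)) = Rational(-1212655398401, 130076)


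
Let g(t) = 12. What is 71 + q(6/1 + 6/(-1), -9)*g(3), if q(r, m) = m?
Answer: -37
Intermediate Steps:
71 + q(6/1 + 6/(-1), -9)*g(3) = 71 - 9*12 = 71 - 108 = -37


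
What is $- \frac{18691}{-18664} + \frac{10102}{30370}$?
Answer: $\frac{378094699}{283412840} \approx 1.3341$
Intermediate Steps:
$- \frac{18691}{-18664} + \frac{10102}{30370} = \left(-18691\right) \left(- \frac{1}{18664}\right) + 10102 \cdot \frac{1}{30370} = \frac{18691}{18664} + \frac{5051}{15185} = \frac{378094699}{283412840}$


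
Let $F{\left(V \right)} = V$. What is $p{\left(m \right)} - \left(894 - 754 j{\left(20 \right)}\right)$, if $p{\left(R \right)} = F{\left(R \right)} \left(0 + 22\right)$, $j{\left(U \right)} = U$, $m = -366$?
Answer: $6134$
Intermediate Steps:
$p{\left(R \right)} = 22 R$ ($p{\left(R \right)} = R \left(0 + 22\right) = R 22 = 22 R$)
$p{\left(m \right)} - \left(894 - 754 j{\left(20 \right)}\right) = 22 \left(-366\right) - \left(894 - 15080\right) = -8052 - \left(894 - 15080\right) = -8052 - -14186 = -8052 + 14186 = 6134$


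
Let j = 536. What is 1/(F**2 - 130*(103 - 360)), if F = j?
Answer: 1/320706 ≈ 3.1181e-6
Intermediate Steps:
F = 536
1/(F**2 - 130*(103 - 360)) = 1/(536**2 - 130*(103 - 360)) = 1/(287296 - 130*(-257)) = 1/(287296 + 33410) = 1/320706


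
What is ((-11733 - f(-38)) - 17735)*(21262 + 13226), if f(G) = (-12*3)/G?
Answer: -19310176080/19 ≈ -1.0163e+9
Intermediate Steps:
f(G) = -36/G
((-11733 - f(-38)) - 17735)*(21262 + 13226) = ((-11733 - (-36)/(-38)) - 17735)*(21262 + 13226) = ((-11733 - (-36)*(-1)/38) - 17735)*34488 = ((-11733 - 1*18/19) - 17735)*34488 = ((-11733 - 18/19) - 17735)*34488 = (-222945/19 - 17735)*34488 = -559910/19*34488 = -19310176080/19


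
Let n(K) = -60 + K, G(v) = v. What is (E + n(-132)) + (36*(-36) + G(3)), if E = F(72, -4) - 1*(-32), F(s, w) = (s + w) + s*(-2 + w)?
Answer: -1817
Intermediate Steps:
F(s, w) = s + w + s*(-2 + w)
E = -332 (E = (-4 - 1*72 + 72*(-4)) - 1*(-32) = (-4 - 72 - 288) + 32 = -364 + 32 = -332)
(E + n(-132)) + (36*(-36) + G(3)) = (-332 + (-60 - 132)) + (36*(-36) + 3) = (-332 - 192) + (-1296 + 3) = -524 - 1293 = -1817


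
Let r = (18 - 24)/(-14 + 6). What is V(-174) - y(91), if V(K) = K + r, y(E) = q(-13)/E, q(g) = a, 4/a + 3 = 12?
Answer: -567583/3276 ≈ -173.25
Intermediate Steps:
a = 4/9 (a = 4/(-3 + 12) = 4/9 ≈ 0.44444)
q(g) = 4/9
r = 3/4 (r = -6/(-8) = -6*(-1/8) = 3/4 ≈ 0.75000)
y(E) = 4/(9*E)
V(K) = 3/4 + K (V(K) = K + 3/4 = 3/4 + K)
V(-174) - y(91) = (3/4 - 174) - 4/(9*91) = -693/4 - 4/(9*91) = -693/4 - 1*4/819 = -693/4 - 4/819 = -567583/3276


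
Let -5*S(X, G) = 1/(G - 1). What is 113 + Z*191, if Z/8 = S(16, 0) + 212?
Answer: 1621773/5 ≈ 3.2435e+5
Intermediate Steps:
S(X, G) = -1/(5*(-1 + G)) (S(X, G) = -1/(5*(G - 1)) = -1/(5*(-1 + G)))
Z = 8488/5 (Z = 8*(-1/(-5 + 5*0) + 212) = 8*(-1/(-5 + 0) + 212) = 8*(-1/(-5) + 212) = 8*(-1*(-1/5) + 212) = 8*(1/5 + 212) = 8*(1061/5) = 8488/5 ≈ 1697.6)
113 + Z*191 = 113 + (8488/5)*191 = 113 + 1621208/5 = 1621773/5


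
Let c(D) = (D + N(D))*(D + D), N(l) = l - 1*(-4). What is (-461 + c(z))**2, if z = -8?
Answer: 72361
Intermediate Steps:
N(l) = 4 + l (N(l) = l + 4 = 4 + l)
c(D) = 2*D*(4 + 2*D) (c(D) = (D + (4 + D))*(D + D) = (4 + 2*D)*(2*D) = 2*D*(4 + 2*D))
(-461 + c(z))**2 = (-461 + 4*(-8)*(2 - 8))**2 = (-461 + 4*(-8)*(-6))**2 = (-461 + 192)**2 = (-269)**2 = 72361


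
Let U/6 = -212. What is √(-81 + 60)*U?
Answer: -1272*I*√21 ≈ -5829.0*I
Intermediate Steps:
U = -1272 (U = 6*(-212) = -1272)
√(-81 + 60)*U = √(-81 + 60)*(-1272) = √(-21)*(-1272) = (I*√21)*(-1272) = -1272*I*√21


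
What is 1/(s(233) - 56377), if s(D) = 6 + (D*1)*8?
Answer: -1/54507 ≈ -1.8346e-5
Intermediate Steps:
s(D) = 6 + 8*D (s(D) = 6 + D*8 = 6 + 8*D)
1/(s(233) - 56377) = 1/((6 + 8*233) - 56377) = 1/((6 + 1864) - 56377) = 1/(1870 - 56377) = 1/(-54507) = -1/54507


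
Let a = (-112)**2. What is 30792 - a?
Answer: 18248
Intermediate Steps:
a = 12544
30792 - a = 30792 - 1*12544 = 30792 - 12544 = 18248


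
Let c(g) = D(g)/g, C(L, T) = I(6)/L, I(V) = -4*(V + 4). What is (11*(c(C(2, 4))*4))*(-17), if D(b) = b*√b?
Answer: -1496*I*√5 ≈ -3345.2*I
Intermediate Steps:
I(V) = -16 - 4*V (I(V) = -4*(4 + V) = -16 - 4*V)
D(b) = b^(3/2)
C(L, T) = -40/L (C(L, T) = (-16 - 4*6)/L = (-16 - 24)/L = -40/L)
c(g) = √g (c(g) = g^(3/2)/g = √g)
(11*(c(C(2, 4))*4))*(-17) = (11*(√(-40/2)*4))*(-17) = (11*(√(-40*½)*4))*(-17) = (11*(√(-20)*4))*(-17) = (11*((2*I*√5)*4))*(-17) = (11*(8*I*√5))*(-17) = (88*I*√5)*(-17) = -1496*I*√5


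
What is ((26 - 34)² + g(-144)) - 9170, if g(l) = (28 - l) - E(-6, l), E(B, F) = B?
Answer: -8928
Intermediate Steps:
g(l) = 34 - l (g(l) = (28 - l) - 1*(-6) = (28 - l) + 6 = 34 - l)
((26 - 34)² + g(-144)) - 9170 = ((26 - 34)² + (34 - 1*(-144))) - 9170 = ((-8)² + (34 + 144)) - 9170 = (64 + 178) - 9170 = 242 - 9170 = -8928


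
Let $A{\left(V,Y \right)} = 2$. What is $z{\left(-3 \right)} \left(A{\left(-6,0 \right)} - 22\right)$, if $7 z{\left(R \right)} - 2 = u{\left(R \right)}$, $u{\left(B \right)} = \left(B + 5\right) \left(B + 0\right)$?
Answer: $\frac{80}{7} \approx 11.429$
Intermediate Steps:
$u{\left(B \right)} = B \left(5 + B\right)$ ($u{\left(B \right)} = \left(5 + B\right) B = B \left(5 + B\right)$)
$z{\left(R \right)} = \frac{2}{7} + \frac{R \left(5 + R\right)}{7}$
$z{\left(-3 \right)} \left(A{\left(-6,0 \right)} - 22\right) = \left(\frac{2}{7} + \frac{1}{7} \left(-3\right) \left(5 - 3\right)\right) \left(2 - 22\right) = \left(\frac{2}{7} + \frac{1}{7} \left(-3\right) 2\right) \left(-20\right) = \left(\frac{2}{7} - \frac{6}{7}\right) \left(-20\right) = \left(- \frac{4}{7}\right) \left(-20\right) = \frac{80}{7}$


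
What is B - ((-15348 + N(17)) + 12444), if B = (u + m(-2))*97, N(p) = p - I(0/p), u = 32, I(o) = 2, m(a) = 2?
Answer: 6187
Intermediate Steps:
N(p) = -2 + p (N(p) = p - 1*2 = p - 2 = -2 + p)
B = 3298 (B = (32 + 2)*97 = 34*97 = 3298)
B - ((-15348 + N(17)) + 12444) = 3298 - ((-15348 + (-2 + 17)) + 12444) = 3298 - ((-15348 + 15) + 12444) = 3298 - (-15333 + 12444) = 3298 - 1*(-2889) = 3298 + 2889 = 6187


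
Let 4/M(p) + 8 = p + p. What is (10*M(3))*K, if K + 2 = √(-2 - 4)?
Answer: 40 - 20*I*√6 ≈ 40.0 - 48.99*I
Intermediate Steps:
M(p) = 4/(-8 + 2*p) (M(p) = 4/(-8 + (p + p)) = 4/(-8 + 2*p))
K = -2 + I*√6 (K = -2 + √(-2 - 4) = -2 + √(-6) = -2 + I*√6 ≈ -2.0 + 2.4495*I)
(10*M(3))*K = (10*(2/(-4 + 3)))*(-2 + I*√6) = (10*(2/(-1)))*(-2 + I*√6) = (10*(2*(-1)))*(-2 + I*√6) = (10*(-2))*(-2 + I*√6) = -20*(-2 + I*√6) = 40 - 20*I*√6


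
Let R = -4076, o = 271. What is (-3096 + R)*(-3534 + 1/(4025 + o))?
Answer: 27221438959/1074 ≈ 2.5346e+7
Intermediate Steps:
(-3096 + R)*(-3534 + 1/(4025 + o)) = (-3096 - 4076)*(-3534 + 1/(4025 + 271)) = -7172*(-3534 + 1/4296) = -7172*(-15182063/4296) = 27221438959/1074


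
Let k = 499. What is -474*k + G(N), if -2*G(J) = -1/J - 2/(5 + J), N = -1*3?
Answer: -709577/3 ≈ -2.3653e+5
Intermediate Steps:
N = -3
G(J) = 1/(5 + J) + 1/(2*J) (G(J) = -(-1/J - 2/(5 + J))/2 = 1/(5 + J) + 1/(2*J))
-474*k + G(N) = -474*499 + (1/2)*(5 + 3*(-3))/(-3*(5 - 3)) = -236526 + (1/2)*(-1/3)*(5 - 9)/2 = -236526 + (1/2)*(-1/3)*(1/2)*(-4) = -236526 + 1/3 = -709577/3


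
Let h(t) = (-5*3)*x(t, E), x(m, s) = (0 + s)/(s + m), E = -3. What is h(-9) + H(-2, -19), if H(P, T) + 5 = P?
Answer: -43/4 ≈ -10.750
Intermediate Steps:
H(P, T) = -5 + P
x(m, s) = s/(m + s)
h(t) = 45/(-3 + t) (h(t) = (-5*3)*(-3/(t - 3)) = -(-45)/(-3 + t) = 45/(-3 + t))
h(-9) + H(-2, -19) = 45/(-3 - 9) + (-5 - 2) = 45/(-12) - 7 = 45*(-1/12) - 7 = -15/4 - 7 = -43/4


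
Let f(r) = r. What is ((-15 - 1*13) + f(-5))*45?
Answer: -1485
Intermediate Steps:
((-15 - 1*13) + f(-5))*45 = ((-15 - 1*13) - 5)*45 = ((-15 - 13) - 5)*45 = (-28 - 5)*45 = -33*45 = -1485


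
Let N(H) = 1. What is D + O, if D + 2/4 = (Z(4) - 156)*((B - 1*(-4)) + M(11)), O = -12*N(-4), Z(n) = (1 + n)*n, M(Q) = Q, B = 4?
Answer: -5193/2 ≈ -2596.5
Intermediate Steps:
Z(n) = n*(1 + n)
O = -12 (O = -12*1 = -12)
D = -5169/2 (D = -½ + (4*(1 + 4) - 156)*((4 - 1*(-4)) + 11) = -½ + (4*5 - 156)*((4 + 4) + 11) = -½ + (20 - 156)*(8 + 11) = -½ - 136*19 = -½ - 2584 = -5169/2 ≈ -2584.5)
D + O = -5169/2 - 12 = -5193/2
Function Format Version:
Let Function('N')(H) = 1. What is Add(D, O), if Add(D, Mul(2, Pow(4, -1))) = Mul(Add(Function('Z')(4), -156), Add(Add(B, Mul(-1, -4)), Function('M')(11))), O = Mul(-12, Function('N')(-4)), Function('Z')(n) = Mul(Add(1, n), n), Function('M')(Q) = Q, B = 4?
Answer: Rational(-5193, 2) ≈ -2596.5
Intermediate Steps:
Function('Z')(n) = Mul(n, Add(1, n))
O = -12 (O = Mul(-12, 1) = -12)
D = Rational(-5169, 2) (D = Add(Rational(-1, 2), Mul(Add(Mul(4, Add(1, 4)), -156), Add(Add(4, Mul(-1, -4)), 11))) = Add(Rational(-1, 2), Mul(Add(Mul(4, 5), -156), Add(Add(4, 4), 11))) = Add(Rational(-1, 2), Mul(Add(20, -156), Add(8, 11))) = Add(Rational(-1, 2), Mul(-136, 19)) = Add(Rational(-1, 2), -2584) = Rational(-5169, 2) ≈ -2584.5)
Add(D, O) = Add(Rational(-5169, 2), -12) = Rational(-5193, 2)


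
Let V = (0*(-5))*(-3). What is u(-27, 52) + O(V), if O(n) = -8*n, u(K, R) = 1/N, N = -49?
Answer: -1/49 ≈ -0.020408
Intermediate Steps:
V = 0 (V = 0*(-3) = 0)
u(K, R) = -1/49 (u(K, R) = 1/(-49) = -1/49)
u(-27, 52) + O(V) = -1/49 - 8*0 = -1/49 + 0 = -1/49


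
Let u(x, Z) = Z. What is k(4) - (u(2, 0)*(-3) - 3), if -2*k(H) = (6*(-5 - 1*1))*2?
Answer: 39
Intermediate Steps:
k(H) = 36 (k(H) = -6*(-5 - 1*1)*2/2 = -6*(-5 - 1)*2/2 = -6*(-6)*2/2 = -(-18)*2 = -½*(-72) = 36)
k(4) - (u(2, 0)*(-3) - 3) = 36 - (0*(-3) - 3) = 36 - (0 - 3) = 36 - 1*(-3) = 36 + 3 = 39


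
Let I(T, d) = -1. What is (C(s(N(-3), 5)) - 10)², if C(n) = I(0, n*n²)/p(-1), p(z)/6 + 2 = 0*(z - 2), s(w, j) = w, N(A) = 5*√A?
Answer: 14161/144 ≈ 98.340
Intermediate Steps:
p(z) = -12 (p(z) = -12 + 6*(0*(z - 2)) = -12 + 6*(0*(-2 + z)) = -12 + 6*0 = -12 + 0 = -12)
C(n) = 1/12 (C(n) = -1/(-12) = -1*(-1/12) = 1/12)
(C(s(N(-3), 5)) - 10)² = (1/12 - 10)² = (-119/12)² = 14161/144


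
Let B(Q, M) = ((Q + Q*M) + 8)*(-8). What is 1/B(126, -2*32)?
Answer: 1/63440 ≈ 1.5763e-5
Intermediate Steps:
B(Q, M) = -64 - 8*Q - 8*M*Q (B(Q, M) = ((Q + M*Q) + 8)*(-8) = (8 + Q + M*Q)*(-8) = -64 - 8*Q - 8*M*Q)
1/B(126, -2*32) = 1/(-64 - 8*126 - 8*(-2*32)*126) = 1/(-64 - 1008 - 8*(-64)*126) = 1/(-64 - 1008 + 64512) = 1/63440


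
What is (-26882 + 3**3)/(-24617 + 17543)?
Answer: 205/54 ≈ 3.7963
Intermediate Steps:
(-26882 + 3**3)/(-24617 + 17543) = (-26882 + 27)/(-7074) = -26855*(-1/7074) = 205/54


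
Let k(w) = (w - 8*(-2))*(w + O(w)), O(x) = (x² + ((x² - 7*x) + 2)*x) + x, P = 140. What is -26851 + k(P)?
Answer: 409778909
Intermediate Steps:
O(x) = x + x² + x*(2 + x² - 7*x) (O(x) = (x² + (2 + x² - 7*x)*x) + x = (x² + x*(2 + x² - 7*x)) + x = x + x² + x*(2 + x² - 7*x))
k(w) = (16 + w)*(w + w*(3 + w² - 6*w)) (k(w) = (w - 8*(-2))*(w + w*(3 + w² - 6*w)) = (w + 16)*(w + w*(3 + w² - 6*w)) = (16 + w)*(w + w*(3 + w² - 6*w)))
-26851 + k(P) = -26851 + 140*(64 + 140³ - 92*140 + 10*140²) = -26851 + 140*(64 + 2744000 - 12880 + 10*19600) = -26851 + 140*(64 + 2744000 - 12880 + 196000) = -26851 + 140*2927184 = -26851 + 409805760 = 409778909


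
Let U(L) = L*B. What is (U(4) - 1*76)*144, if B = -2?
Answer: -12096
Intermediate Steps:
U(L) = -2*L (U(L) = L*(-2) = -2*L)
(U(4) - 1*76)*144 = (-2*4 - 1*76)*144 = (-8 - 76)*144 = -84*144 = -12096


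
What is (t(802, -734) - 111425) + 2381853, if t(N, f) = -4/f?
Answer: 833247078/367 ≈ 2.2704e+6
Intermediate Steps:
(t(802, -734) - 111425) + 2381853 = (-4/(-734) - 111425) + 2381853 = (-4*(-1/734) - 111425) + 2381853 = (2/367 - 111425) + 2381853 = -40892973/367 + 2381853 = 833247078/367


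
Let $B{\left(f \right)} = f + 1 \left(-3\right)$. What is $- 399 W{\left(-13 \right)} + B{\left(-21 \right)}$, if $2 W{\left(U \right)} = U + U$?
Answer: $5163$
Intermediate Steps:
$B{\left(f \right)} = -3 + f$ ($B{\left(f \right)} = f - 3 = -3 + f$)
$W{\left(U \right)} = U$ ($W{\left(U \right)} = \frac{U + U}{2} = \frac{2 U}{2} = U$)
$- 399 W{\left(-13 \right)} + B{\left(-21 \right)} = \left(-399\right) \left(-13\right) - 24 = 5187 - 24 = 5163$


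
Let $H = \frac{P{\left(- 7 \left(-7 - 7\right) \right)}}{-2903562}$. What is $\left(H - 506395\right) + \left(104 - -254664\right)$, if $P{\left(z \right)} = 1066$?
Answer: $- \frac{365307298220}{1451781} \approx -2.5163 \cdot 10^{5}$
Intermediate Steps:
$H = - \frac{533}{1451781}$ ($H = \frac{1066}{-2903562} = 1066 \left(- \frac{1}{2903562}\right) = - \frac{533}{1451781} \approx -0.00036714$)
$\left(H - 506395\right) + \left(104 - -254664\right) = \left(- \frac{533}{1451781} - 506395\right) + \left(104 - -254664\right) = - \frac{735174640028}{1451781} + \left(104 + 254664\right) = - \frac{735174640028}{1451781} + 254768 = - \frac{365307298220}{1451781}$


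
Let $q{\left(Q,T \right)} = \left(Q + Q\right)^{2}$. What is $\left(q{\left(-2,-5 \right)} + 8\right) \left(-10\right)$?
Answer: $-240$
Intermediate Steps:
$q{\left(Q,T \right)} = 4 Q^{2}$ ($q{\left(Q,T \right)} = \left(2 Q\right)^{2} = 4 Q^{2}$)
$\left(q{\left(-2,-5 \right)} + 8\right) \left(-10\right) = \left(4 \left(-2\right)^{2} + 8\right) \left(-10\right) = \left(4 \cdot 4 + 8\right) \left(-10\right) = \left(16 + 8\right) \left(-10\right) = 24 \left(-10\right) = -240$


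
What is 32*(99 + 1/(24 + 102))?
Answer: 199600/63 ≈ 3168.3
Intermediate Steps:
32*(99 + 1/(24 + 102)) = 32*(99 + 1/126) = 32*(12475/126) = 199600/63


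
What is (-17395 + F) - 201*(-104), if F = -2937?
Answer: 572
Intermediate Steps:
(-17395 + F) - 201*(-104) = (-17395 - 2937) - 201*(-104) = -20332 + 20904 = 572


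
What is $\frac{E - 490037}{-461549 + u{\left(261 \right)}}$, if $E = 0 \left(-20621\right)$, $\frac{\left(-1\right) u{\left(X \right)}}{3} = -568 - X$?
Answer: $\frac{490037}{459062} \approx 1.0675$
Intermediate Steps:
$u{\left(X \right)} = 1704 + 3 X$ ($u{\left(X \right)} = - 3 \left(-568 - X\right) = 1704 + 3 X$)
$E = 0$
$\frac{E - 490037}{-461549 + u{\left(261 \right)}} = \frac{0 - 490037}{-461549 + \left(1704 + 3 \cdot 261\right)} = - \frac{490037}{-461549 + \left(1704 + 783\right)} = - \frac{490037}{-461549 + 2487} = - \frac{490037}{-459062} = \left(-490037\right) \left(- \frac{1}{459062}\right) = \frac{490037}{459062}$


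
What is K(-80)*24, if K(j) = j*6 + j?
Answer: -13440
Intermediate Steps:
K(j) = 7*j (K(j) = 6*j + j = 7*j)
K(-80)*24 = (7*(-80))*24 = -560*24 = -13440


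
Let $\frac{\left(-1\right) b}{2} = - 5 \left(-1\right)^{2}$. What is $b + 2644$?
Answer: $2654$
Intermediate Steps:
$b = 10$ ($b = - 2 \left(- 5 \left(-1\right)^{2}\right) = - 2 \left(\left(-5\right) 1\right) = \left(-2\right) \left(-5\right) = 10$)
$b + 2644 = 10 + 2644 = 2654$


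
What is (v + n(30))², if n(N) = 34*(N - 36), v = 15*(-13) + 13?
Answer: 148996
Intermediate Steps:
v = -182 (v = -195 + 13 = -182)
n(N) = -1224 + 34*N (n(N) = 34*(-36 + N) = -1224 + 34*N)
(v + n(30))² = (-182 + (-1224 + 34*30))² = (-182 + (-1224 + 1020))² = (-182 - 204)² = (-386)² = 148996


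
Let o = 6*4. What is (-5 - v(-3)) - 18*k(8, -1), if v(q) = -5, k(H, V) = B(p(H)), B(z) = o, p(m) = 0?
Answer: -432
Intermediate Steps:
o = 24
B(z) = 24
k(H, V) = 24
(-5 - v(-3)) - 18*k(8, -1) = (-5 - 1*(-5)) - 18*24 = (-5 + 5) - 432 = 0 - 432 = -432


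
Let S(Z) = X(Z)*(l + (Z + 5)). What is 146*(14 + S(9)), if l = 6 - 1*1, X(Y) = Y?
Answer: 27010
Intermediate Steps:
l = 5 (l = 6 - 1 = 5)
S(Z) = Z*(10 + Z) (S(Z) = Z*(5 + (Z + 5)) = Z*(5 + (5 + Z)) = Z*(10 + Z))
146*(14 + S(9)) = 146*(14 + 9*(10 + 9)) = 146*(14 + 9*19) = 146*(14 + 171) = 146*185 = 27010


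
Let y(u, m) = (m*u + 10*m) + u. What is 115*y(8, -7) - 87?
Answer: -13657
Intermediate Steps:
y(u, m) = u + 10*m + m*u (y(u, m) = (10*m + m*u) + u = u + 10*m + m*u)
115*y(8, -7) - 87 = 115*(8 + 10*(-7) - 7*8) - 87 = 115*(8 - 70 - 56) - 87 = 115*(-118) - 87 = -13570 - 87 = -13657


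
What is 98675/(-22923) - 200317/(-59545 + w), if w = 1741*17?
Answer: 1636747691/686498004 ≈ 2.3842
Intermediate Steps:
w = 29597
98675/(-22923) - 200317/(-59545 + w) = 98675/(-22923) - 200317/(-59545 + 29597) = 98675*(-1/22923) - 200317/(-29948) = -98675/22923 - 200317*(-1/29948) = -98675/22923 + 200317/29948 = 1636747691/686498004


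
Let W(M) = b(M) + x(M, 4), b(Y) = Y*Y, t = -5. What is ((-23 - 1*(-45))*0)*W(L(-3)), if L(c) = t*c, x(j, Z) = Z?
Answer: 0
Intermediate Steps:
L(c) = -5*c
b(Y) = Y²
W(M) = 4 + M² (W(M) = M² + 4 = 4 + M²)
((-23 - 1*(-45))*0)*W(L(-3)) = ((-23 - 1*(-45))*0)*(4 + (-5*(-3))²) = ((-23 + 45)*0)*(4 + 15²) = (22*0)*(4 + 225) = 0*229 = 0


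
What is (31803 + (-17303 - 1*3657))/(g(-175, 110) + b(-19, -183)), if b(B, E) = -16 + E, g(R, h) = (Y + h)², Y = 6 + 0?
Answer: 10843/13257 ≈ 0.81791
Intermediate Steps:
Y = 6
g(R, h) = (6 + h)²
(31803 + (-17303 - 1*3657))/(g(-175, 110) + b(-19, -183)) = (31803 + (-17303 - 1*3657))/((6 + 110)² + (-16 - 183)) = (31803 + (-17303 - 3657))/(116² - 199) = (31803 - 20960)/(13456 - 199) = 10843/13257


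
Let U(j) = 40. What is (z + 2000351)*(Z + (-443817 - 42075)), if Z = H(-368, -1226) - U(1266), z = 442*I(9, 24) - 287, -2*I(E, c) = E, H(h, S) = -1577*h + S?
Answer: 186176632350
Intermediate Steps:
H(h, S) = S - 1577*h
I(E, c) = -E/2
z = -2276 (z = 442*(-1/2*9) - 287 = 442*(-9/2) - 287 = -1989 - 287 = -2276)
Z = 579070 (Z = (-1226 - 1577*(-368)) - 1*40 = (-1226 + 580336) - 40 = 579110 - 40 = 579070)
(z + 2000351)*(Z + (-443817 - 42075)) = (-2276 + 2000351)*(579070 + (-443817 - 42075)) = 1998075*(579070 - 485892) = 1998075*93178 = 186176632350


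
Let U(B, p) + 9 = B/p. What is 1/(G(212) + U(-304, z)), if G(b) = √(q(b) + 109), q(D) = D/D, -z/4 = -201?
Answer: 75777/178177 + 40401*√110/890885 ≈ 0.90092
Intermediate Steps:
z = 804 (z = -4*(-201) = 804)
q(D) = 1
U(B, p) = -9 + B/p
G(b) = √110 (G(b) = √(1 + 109) = √110)
1/(G(212) + U(-304, z)) = 1/(√110 + (-9 - 304/804)) = 1/(√110 + (-9 - 304*1/804)) = 1/(√110 + (-9 - 76/201)) = 1/(√110 - 1885/201) = 1/(-1885/201 + √110)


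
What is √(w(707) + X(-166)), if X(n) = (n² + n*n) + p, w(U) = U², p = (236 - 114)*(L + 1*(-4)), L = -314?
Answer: √516165 ≈ 718.45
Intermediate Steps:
p = -38796 (p = (236 - 114)*(-314 + 1*(-4)) = 122*(-314 - 4) = 122*(-318) = -38796)
X(n) = -38796 + 2*n² (X(n) = (n² + n*n) - 38796 = (n² + n²) - 38796 = 2*n² - 38796 = -38796 + 2*n²)
√(w(707) + X(-166)) = √(707² + (-38796 + 2*(-166)²)) = √(499849 + (-38796 + 2*27556)) = √(499849 + (-38796 + 55112)) = √(499849 + 16316) = √516165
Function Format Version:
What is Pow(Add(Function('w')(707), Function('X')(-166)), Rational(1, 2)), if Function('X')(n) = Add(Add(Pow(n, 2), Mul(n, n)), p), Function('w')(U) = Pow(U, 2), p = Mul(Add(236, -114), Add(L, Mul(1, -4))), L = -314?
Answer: Pow(516165, Rational(1, 2)) ≈ 718.45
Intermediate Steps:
p = -38796 (p = Mul(Add(236, -114), Add(-314, Mul(1, -4))) = Mul(122, Add(-314, -4)) = Mul(122, -318) = -38796)
Function('X')(n) = Add(-38796, Mul(2, Pow(n, 2))) (Function('X')(n) = Add(Add(Pow(n, 2), Mul(n, n)), -38796) = Add(Add(Pow(n, 2), Pow(n, 2)), -38796) = Add(Mul(2, Pow(n, 2)), -38796) = Add(-38796, Mul(2, Pow(n, 2))))
Pow(Add(Function('w')(707), Function('X')(-166)), Rational(1, 2)) = Pow(Add(Pow(707, 2), Add(-38796, Mul(2, Pow(-166, 2)))), Rational(1, 2)) = Pow(Add(499849, Add(-38796, Mul(2, 27556))), Rational(1, 2)) = Pow(Add(499849, Add(-38796, 55112)), Rational(1, 2)) = Pow(Add(499849, 16316), Rational(1, 2)) = Pow(516165, Rational(1, 2))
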